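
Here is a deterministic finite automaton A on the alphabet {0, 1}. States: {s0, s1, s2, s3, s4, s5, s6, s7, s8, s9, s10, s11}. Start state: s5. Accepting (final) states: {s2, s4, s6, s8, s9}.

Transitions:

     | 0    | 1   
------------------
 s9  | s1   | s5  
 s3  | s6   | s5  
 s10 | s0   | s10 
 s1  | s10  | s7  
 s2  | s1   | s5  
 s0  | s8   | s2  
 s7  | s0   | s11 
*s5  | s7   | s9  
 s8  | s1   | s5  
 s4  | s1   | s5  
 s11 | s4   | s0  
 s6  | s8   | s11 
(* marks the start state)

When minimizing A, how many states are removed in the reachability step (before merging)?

Starting at s5 and following transitions, the reachable set is {s0, s1, s2, s4, s5, s7, s8, s9, s10, s11}. That leaves s3, s6 unreachable — 2 in total.

2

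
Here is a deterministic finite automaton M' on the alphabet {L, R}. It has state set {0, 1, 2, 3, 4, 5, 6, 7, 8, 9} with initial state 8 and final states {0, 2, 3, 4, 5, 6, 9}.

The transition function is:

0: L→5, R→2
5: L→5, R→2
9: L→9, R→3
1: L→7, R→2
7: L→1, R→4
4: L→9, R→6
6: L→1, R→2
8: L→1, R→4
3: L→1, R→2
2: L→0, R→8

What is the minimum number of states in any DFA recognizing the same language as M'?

Every state is reachable, so we keep all 10.
P0 = {0,2,3,4,5,6,9} | {1,7,8}.
Refine {0,2,3,4,5,6,9} on symbol L: members go to different blocks, giving {0,2,4,5,9} and {3,6}.
On input R, block {0,2,4,5,9} splits into {0,5} and {4,9} and {2}.
Refine {1,7,8} on symbol R: members go to different blocks, giving {7,8} and {1}.
No further refinement is possible. Final partition (6 blocks): {0,5} | {7,8} | {3,6} | {4,9} | {2} | {1}.

6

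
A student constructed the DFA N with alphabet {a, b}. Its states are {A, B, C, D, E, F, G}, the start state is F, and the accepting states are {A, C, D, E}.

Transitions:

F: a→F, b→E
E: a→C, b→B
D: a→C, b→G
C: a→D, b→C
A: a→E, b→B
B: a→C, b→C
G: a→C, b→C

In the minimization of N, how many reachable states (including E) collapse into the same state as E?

First remove the unreachable states {A}; 6 states remain.
Start with accepting vs non-accepting: {C,D,E} | {B,F,G}.
Refine {C,D,E} on symbol b: members go to different blocks, giving {D,E} and {C}.
Refine {B,F,G} on symbol a: members go to different blocks, giving {B,G} and {F}.
Stable partition: {D,E} | {B,G} | {C} | {F} — 4 equivalence classes.
State E belongs to the block {D,E}, which has 2 states.

2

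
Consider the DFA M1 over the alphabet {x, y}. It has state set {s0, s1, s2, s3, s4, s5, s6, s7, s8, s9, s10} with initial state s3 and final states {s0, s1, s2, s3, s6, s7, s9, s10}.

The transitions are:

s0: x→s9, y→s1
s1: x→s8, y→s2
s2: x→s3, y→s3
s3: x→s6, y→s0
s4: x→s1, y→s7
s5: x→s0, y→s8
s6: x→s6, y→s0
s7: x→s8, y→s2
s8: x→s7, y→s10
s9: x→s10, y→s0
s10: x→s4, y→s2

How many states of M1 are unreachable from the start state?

1

BFS from s3 reaches {s0, s1, s2, s3, s4, s6, s7, s8, s9, s10}; the 1 state(s) s5 are never visited.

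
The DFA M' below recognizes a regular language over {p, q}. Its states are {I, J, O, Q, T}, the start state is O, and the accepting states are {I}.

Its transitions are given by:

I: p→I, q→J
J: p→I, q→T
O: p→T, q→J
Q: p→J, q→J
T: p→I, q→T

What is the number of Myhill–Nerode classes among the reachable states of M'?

3

Reachable states from the start: {I,J,O,T}. Unreachable: {Q} — drop them.
Start with accepting vs non-accepting: {I} | {J,O,T}.
On input p, block {J,O,T} splits into {J,T} and {O}.
The partition is now stable with 3 blocks: {I} | {J,T} | {O}.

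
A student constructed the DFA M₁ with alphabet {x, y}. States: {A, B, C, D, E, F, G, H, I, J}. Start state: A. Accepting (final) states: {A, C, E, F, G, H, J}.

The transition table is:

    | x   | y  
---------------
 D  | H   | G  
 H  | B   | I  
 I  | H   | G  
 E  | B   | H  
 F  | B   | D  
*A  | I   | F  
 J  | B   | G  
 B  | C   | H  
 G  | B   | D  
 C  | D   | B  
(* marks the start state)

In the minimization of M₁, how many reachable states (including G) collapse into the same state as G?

First remove the unreachable states {E,J}; 8 states remain.
Start with accepting vs non-accepting: {A,C,F,G,H} | {B,D,I}.
Refine {A,C,F,G,H} on symbol y: members go to different blocks, giving {C,F,G,H} and {A}.
No further refinement is possible. Final partition (3 blocks): {C,F,G,H} | {B,D,I} | {A}.
State G belongs to the block {C,F,G,H}, which has 4 states.

4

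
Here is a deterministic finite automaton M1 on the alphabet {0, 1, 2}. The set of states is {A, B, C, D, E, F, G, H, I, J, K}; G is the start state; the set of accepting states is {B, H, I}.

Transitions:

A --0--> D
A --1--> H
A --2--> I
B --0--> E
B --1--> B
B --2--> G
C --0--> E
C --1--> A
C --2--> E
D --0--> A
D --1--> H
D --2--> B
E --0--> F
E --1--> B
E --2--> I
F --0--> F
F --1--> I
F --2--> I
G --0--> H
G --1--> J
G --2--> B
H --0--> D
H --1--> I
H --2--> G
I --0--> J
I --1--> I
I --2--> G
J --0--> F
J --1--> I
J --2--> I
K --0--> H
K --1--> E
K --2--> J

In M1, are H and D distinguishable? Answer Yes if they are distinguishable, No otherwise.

Yes

States {C,K} cannot be reached from the start state, so discard them.
P0 = {B,H,I} | {A,D,E,F,G,J}.
Refine {A,D,E,F,G,J} on symbol 0: members go to different blocks, giving {A,D,E,F,J} and {G}.
Stable partition: {B,H,I} | {A,D,E,F,J} | {G} — 3 equivalence classes.
H and D end up in different blocks, so they are distinguishable. For instance, the string 'ε' is accepted from only H.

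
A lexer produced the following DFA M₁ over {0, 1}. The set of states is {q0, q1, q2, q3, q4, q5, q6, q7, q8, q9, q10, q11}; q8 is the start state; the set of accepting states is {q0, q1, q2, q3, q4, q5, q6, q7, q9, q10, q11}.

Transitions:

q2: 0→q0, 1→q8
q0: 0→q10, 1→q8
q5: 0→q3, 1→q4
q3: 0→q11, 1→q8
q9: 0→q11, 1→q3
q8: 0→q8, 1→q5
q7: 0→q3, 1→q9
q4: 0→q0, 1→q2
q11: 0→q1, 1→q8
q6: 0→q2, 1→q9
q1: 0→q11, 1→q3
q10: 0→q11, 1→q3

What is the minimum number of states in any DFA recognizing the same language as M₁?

First remove the unreachable states {q6,q7,q9}; 9 states remain.
Initial partition by acceptance: {q0,q1,q2,q3,q4,q5,q10,q11} | {q8}.
Refine {q0,q1,q2,q3,q4,q5,q10,q11} on symbol 1: members go to different blocks, giving {q0,q2,q3,q11} and {q1,q4,q5,q10}.
Split {q0,q2,q3,q11} by δ(·,0) → {q0,q11} and {q2,q3}.
On input 0, block {q1,q4,q5,q10} splits into {q1,q4,q10} and {q5}.
The partition is now stable with 5 blocks: {q0,q11} | {q8} | {q1,q4,q10} | {q2,q3} | {q5}.

5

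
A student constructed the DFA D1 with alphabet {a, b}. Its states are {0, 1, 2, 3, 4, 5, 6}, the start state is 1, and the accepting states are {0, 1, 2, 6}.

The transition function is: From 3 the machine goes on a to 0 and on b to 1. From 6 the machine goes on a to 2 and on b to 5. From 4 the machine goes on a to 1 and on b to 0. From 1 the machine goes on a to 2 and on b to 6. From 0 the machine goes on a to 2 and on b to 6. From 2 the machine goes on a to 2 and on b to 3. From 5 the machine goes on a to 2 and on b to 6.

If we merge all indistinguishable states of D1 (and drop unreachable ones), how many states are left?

First remove the unreachable states {4}; 6 states remain.
Start with accepting vs non-accepting: {0,1,2,6} | {3,5}.
Split {0,1,2,6} by δ(·,b) → {0,1} and {2,6}.
On input a, block {3,5} splits into {3} and {5}.
On input b, block {2,6} splits into {2} and {6}.
The partition is now stable with 5 blocks: {0,1} | {3} | {2} | {5} | {6}.

5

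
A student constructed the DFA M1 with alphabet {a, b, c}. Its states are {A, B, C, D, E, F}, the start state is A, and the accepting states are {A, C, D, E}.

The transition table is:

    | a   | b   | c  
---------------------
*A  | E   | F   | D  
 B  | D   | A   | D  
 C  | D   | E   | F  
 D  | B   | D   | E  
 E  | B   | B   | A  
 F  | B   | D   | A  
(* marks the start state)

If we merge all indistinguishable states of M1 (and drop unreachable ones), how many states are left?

States {C} cannot be reached from the start state, so discard them.
P0 = {A,D,E} | {B,F}.
Refine {A,D,E} on symbol a: members go to different blocks, giving {D,E} and {A}.
Refine {D,E} on symbol b: members go to different blocks, giving {D} and {E}.
Refine {B,F} on symbol a: members go to different blocks, giving {B} and {F}.
No further refinement is possible. Final partition (5 blocks): {D} | {B} | {A} | {E} | {F}.

5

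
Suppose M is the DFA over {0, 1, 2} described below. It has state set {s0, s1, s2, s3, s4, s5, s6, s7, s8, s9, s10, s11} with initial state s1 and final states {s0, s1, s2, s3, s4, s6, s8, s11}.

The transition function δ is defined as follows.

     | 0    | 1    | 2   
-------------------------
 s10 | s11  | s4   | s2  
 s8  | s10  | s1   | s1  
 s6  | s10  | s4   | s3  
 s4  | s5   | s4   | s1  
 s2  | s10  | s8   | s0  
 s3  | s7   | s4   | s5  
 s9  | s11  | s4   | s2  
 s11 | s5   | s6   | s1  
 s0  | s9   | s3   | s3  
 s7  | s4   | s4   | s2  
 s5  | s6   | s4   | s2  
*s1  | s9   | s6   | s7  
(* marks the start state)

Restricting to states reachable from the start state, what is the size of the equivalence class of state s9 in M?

Every state is reachable, so we keep all 12.
Start with accepting vs non-accepting: {s0,s1,s2,s3,s4,s6,s8,s11} | {s5,s7,s9,s10}.
Refine {s0,s1,s2,s3,s4,s6,s8,s11} on symbol 2: members go to different blocks, giving {s0,s2,s4,s6,s8,s11} and {s1,s3}.
On input 1, block {s0,s2,s4,s6,s8,s11} splits into {s2,s4,s6,s11} and {s0,s8}.
On input 1, block {s2,s4,s6,s11} splits into {s4,s6,s11} and {s2}.
No further refinement is possible. Final partition (5 blocks): {s4,s6,s11} | {s5,s7,s9,s10} | {s1,s3} | {s0,s8} | {s2}.
State s9 belongs to the block {s5,s7,s9,s10}, which has 4 states.

4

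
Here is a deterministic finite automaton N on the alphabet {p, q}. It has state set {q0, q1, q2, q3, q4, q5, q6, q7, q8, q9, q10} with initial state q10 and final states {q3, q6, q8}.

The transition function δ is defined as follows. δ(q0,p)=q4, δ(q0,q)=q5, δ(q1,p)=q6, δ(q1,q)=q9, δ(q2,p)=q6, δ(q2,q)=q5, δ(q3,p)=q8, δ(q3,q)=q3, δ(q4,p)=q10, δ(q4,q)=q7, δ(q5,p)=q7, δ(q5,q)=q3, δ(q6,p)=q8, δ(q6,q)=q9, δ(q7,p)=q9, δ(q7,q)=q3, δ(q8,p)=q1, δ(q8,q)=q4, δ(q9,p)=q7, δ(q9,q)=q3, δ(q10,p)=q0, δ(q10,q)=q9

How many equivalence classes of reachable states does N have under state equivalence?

6

States {q2} cannot be reached from the start state, so discard them.
P0 = {q3,q6,q8} | {q0,q1,q4,q5,q7,q9,q10}.
Split {q3,q6,q8} by δ(·,p) → {q3,q6} and {q8}.
Refine {q3,q6} on symbol q: members go to different blocks, giving {q3} and {q6}.
On input p, block {q0,q1,q4,q5,q7,q9,q10} splits into {q0,q4,q5,q7,q9,q10} and {q1}.
On input q, block {q0,q4,q5,q7,q9,q10} splits into {q0,q4,q10} and {q5,q7,q9}.
Stable partition: {q3} | {q0,q4,q10} | {q8} | {q6} | {q1} | {q5,q7,q9} — 6 equivalence classes.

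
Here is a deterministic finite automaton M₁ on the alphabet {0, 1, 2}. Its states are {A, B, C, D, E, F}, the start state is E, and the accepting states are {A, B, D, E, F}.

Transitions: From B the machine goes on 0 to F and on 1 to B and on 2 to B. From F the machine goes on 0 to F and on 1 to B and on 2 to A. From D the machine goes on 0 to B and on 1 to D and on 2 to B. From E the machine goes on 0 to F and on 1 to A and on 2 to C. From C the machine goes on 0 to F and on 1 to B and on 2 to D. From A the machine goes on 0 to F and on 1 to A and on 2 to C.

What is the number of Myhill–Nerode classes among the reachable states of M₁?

Every state is reachable, so we keep all 6.
Start with accepting vs non-accepting: {A,B,D,E,F} | {C}.
Split {A,B,D,E,F} by δ(·,2) → {B,D,F} and {A,E}.
Split {B,D,F} by δ(·,2) → {B,D} and {F}.
On input 0, block {B,D} splits into {B} and {D}.
The partition is now stable with 5 blocks: {B} | {C} | {A,E} | {F} | {D}.

5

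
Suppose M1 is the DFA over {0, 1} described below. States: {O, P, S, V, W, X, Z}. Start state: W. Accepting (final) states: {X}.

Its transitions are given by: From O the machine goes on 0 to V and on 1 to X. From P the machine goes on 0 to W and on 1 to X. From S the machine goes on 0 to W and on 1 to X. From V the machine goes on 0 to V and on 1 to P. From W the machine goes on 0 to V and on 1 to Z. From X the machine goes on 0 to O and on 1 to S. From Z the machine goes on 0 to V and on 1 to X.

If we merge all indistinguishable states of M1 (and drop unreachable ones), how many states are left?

3

Start with accepting vs non-accepting: {X} | {O,P,S,V,W,Z}.
Split {O,P,S,V,W,Z} by δ(·,1) → {O,P,S,Z} and {V,W}.
The partition is now stable with 3 blocks: {X} | {O,P,S,Z} | {V,W}.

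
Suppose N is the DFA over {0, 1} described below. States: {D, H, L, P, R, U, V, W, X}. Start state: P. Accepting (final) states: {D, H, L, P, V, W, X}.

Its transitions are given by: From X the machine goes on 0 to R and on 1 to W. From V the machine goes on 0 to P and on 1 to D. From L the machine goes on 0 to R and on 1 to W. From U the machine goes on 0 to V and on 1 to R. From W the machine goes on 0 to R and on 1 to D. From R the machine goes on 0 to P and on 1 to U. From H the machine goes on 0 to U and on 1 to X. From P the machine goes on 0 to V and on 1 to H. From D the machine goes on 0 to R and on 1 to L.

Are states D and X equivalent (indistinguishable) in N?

Start with accepting vs non-accepting: {D,H,L,P,V,W,X} | {R,U}.
On input 0, block {D,H,L,P,V,W,X} splits into {D,H,L,W,X} and {P,V}.
No further refinement is possible. Final partition (3 blocks): {D,H,L,W,X} | {R,U} | {P,V}.
D and X lie in the same block of the stable partition, so they are equivalent — no string distinguishes them.

Yes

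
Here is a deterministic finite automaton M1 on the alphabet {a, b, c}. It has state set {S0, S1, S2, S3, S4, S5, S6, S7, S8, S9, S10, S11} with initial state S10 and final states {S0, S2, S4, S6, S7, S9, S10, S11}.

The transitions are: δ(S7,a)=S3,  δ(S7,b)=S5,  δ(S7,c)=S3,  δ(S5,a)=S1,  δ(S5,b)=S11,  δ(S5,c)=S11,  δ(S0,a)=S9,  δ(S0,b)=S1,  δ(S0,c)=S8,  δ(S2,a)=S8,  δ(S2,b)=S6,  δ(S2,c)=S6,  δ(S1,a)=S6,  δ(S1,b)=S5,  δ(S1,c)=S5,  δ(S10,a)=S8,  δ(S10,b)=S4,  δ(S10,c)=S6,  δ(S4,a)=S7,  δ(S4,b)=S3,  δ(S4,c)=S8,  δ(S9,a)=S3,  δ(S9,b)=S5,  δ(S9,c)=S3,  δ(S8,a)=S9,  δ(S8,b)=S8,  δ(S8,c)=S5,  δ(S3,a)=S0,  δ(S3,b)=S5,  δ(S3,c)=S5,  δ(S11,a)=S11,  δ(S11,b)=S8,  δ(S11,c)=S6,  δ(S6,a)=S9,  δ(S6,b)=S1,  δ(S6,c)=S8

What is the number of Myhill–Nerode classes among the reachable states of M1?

7

Reachable states from the start: {S0,S1,S3,S4,S5,S6,S7,S8,S9,S10,S11}. Unreachable: {S2} — drop them.
Initial partition by acceptance: {S0,S4,S6,S7,S9,S10,S11} | {S1,S3,S5,S8}.
On input a, block {S0,S4,S6,S7,S9,S10,S11} splits into {S0,S4,S6,S11} and {S7,S9,S10}.
Refine {S0,S4,S6,S11} on symbol a: members go to different blocks, giving {S0,S4,S6} and {S11}.
Refine {S1,S3,S5,S8} on symbol a: members go to different blocks, giving {S1,S3} and {S5} and {S8}.
Refine {S7,S9,S10} on symbol a: members go to different blocks, giving {S7,S9} and {S10}.
No further refinement is possible. Final partition (7 blocks): {S0,S4,S6} | {S1,S3} | {S7,S9} | {S11} | {S5} | {S8} | {S10}.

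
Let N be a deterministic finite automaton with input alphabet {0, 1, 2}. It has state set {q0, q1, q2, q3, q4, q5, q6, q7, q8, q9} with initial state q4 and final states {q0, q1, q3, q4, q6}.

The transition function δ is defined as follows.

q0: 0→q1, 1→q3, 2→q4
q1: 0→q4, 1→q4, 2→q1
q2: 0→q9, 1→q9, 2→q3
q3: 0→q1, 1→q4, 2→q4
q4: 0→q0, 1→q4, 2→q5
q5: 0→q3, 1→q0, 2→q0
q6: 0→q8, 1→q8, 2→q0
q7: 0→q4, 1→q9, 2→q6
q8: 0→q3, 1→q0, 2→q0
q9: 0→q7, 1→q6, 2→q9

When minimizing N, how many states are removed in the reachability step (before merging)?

BFS from q4 reaches {q0, q1, q3, q4, q5}; the 5 state(s) q2, q6, q7, q8, q9 are never visited.

5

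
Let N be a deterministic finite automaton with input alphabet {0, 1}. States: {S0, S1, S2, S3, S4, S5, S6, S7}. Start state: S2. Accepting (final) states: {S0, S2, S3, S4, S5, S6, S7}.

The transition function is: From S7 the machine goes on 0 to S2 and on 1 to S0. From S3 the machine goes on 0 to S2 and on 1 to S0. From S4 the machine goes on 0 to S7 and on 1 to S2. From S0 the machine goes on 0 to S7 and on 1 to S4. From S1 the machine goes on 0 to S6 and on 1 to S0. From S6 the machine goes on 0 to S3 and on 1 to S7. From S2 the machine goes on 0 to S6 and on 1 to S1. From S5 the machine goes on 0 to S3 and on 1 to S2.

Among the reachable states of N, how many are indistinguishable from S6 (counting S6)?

States {S5} cannot be reached from the start state, so discard them.
Start with accepting vs non-accepting: {S0,S2,S3,S4,S6,S7} | {S1}.
On input 1, block {S0,S2,S3,S4,S6,S7} splits into {S0,S3,S4,S6,S7} and {S2}.
Refine {S0,S3,S4,S6,S7} on symbol 0: members go to different blocks, giving {S0,S4,S6} and {S3,S7}.
Split {S0,S4,S6} by δ(·,1) → {S0} and {S4} and {S6}.
Stable partition: {S0} | {S1} | {S2} | {S3,S7} | {S4} | {S6} — 6 equivalence classes.
The equivalence class containing S6 is {S6}, of size 1.

1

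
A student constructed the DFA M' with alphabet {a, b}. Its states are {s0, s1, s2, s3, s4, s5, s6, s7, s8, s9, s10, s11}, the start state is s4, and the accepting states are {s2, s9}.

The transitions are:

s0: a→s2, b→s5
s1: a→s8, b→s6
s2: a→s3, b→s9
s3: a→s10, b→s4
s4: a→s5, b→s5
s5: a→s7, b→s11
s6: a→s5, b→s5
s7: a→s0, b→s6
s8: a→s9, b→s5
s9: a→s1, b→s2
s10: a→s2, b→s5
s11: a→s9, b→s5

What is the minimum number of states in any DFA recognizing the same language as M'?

Start with accepting vs non-accepting: {s2,s9} | {s0,s1,s3,s4,s5,s6,s7,s8,s10,s11}.
Refine {s0,s1,s3,s4,s5,s6,s7,s8,s10,s11} on symbol a: members go to different blocks, giving {s1,s3,s4,s5,s6,s7} and {s0,s8,s10,s11}.
On input a, block {s1,s3,s4,s5,s6,s7} splits into {s1,s3,s7} and {s4,s5,s6}.
Split {s4,s5,s6} by δ(·,a) → {s4,s6} and {s5}.
Stable partition: {s2,s9} | {s1,s3,s7} | {s0,s8,s10,s11} | {s4,s6} | {s5} — 5 equivalence classes.

5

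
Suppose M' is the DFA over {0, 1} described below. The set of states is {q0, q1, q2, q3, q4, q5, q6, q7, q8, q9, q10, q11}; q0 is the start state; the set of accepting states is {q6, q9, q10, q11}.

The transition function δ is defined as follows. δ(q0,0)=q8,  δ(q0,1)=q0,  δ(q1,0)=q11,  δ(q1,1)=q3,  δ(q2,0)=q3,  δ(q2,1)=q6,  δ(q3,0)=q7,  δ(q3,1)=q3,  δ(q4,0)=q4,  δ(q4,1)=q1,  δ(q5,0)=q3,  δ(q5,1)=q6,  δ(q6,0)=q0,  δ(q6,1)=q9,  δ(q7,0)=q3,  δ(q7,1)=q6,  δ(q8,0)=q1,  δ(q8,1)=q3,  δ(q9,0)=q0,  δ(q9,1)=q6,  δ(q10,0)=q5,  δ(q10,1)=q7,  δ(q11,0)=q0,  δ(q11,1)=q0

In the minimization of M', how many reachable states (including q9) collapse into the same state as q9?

States {q2,q4,q5,q10} cannot be reached from the start state, so discard them.
P0 = {q6,q9,q11} | {q0,q1,q3,q7,q8}.
On input 1, block {q6,q9,q11} splits into {q6,q9} and {q11}.
On input 0, block {q0,q1,q3,q7,q8} splits into {q0,q3,q7,q8} and {q1}.
Refine {q0,q3,q7,q8} on symbol 0: members go to different blocks, giving {q0,q3,q7} and {q8}.
On input 0, block {q0,q3,q7} splits into {q3,q7} and {q0}.
Refine {q3,q7} on symbol 1: members go to different blocks, giving {q3} and {q7}.
No further refinement is possible. Final partition (7 blocks): {q6,q9} | {q3} | {q11} | {q1} | {q8} | {q0} | {q7}.
The equivalence class containing q9 is {q6,q9}, of size 2.

2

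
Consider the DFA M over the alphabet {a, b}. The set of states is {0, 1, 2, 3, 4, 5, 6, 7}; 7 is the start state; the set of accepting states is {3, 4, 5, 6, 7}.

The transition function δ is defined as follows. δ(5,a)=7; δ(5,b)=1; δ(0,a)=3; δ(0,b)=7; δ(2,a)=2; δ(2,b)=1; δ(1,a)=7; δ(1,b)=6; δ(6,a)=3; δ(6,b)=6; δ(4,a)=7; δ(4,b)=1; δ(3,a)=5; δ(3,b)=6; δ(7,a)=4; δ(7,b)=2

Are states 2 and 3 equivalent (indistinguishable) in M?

Reachable states from the start: {1,2,3,4,5,6,7}. Unreachable: {0} — drop them.
Start with accepting vs non-accepting: {3,4,5,6,7} | {1,2}.
Refine {3,4,5,6,7} on symbol b: members go to different blocks, giving {4,5,7} and {3,6}.
Split {1,2} by δ(·,a) → {1} and {2}.
Refine {4,5,7} on symbol b: members go to different blocks, giving {4,5} and {7}.
On input a, block {3,6} splits into {3} and {6}.
Stable partition: {4,5} | {1} | {3} | {2} | {7} | {6} — 6 equivalence classes.
2 and 3 end up in different blocks, so they are distinguishable. For instance, the string 'ε' is accepted from only 3.

No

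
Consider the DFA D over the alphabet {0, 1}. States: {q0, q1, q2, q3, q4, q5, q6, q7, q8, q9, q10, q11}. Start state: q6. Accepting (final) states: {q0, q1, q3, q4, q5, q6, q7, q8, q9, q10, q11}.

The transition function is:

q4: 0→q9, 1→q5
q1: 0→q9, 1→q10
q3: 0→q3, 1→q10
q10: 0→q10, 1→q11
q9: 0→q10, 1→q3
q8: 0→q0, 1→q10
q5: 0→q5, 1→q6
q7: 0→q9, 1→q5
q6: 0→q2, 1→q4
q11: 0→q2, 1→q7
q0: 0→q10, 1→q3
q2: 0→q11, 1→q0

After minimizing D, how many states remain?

6

States {q1,q8} cannot be reached from the start state, so discard them.
Start with accepting vs non-accepting: {q0,q3,q4,q5,q6,q7,q9,q10,q11} | {q2}.
Split {q0,q3,q4,q5,q6,q7,q9,q10,q11} by δ(·,0) → {q0,q3,q4,q5,q7,q9,q10} and {q6,q11}.
Refine {q0,q3,q4,q5,q7,q9,q10} on symbol 1: members go to different blocks, giving {q0,q3,q4,q7,q9} and {q5,q10}.
Refine {q0,q3,q4,q7,q9} on symbol 0: members go to different blocks, giving {q3,q4,q7} and {q0,q9}.
Split {q3,q4,q7} by δ(·,0) → {q4,q7} and {q3}.
No further refinement is possible. Final partition (6 blocks): {q4,q7} | {q2} | {q6,q11} | {q5,q10} | {q0,q9} | {q3}.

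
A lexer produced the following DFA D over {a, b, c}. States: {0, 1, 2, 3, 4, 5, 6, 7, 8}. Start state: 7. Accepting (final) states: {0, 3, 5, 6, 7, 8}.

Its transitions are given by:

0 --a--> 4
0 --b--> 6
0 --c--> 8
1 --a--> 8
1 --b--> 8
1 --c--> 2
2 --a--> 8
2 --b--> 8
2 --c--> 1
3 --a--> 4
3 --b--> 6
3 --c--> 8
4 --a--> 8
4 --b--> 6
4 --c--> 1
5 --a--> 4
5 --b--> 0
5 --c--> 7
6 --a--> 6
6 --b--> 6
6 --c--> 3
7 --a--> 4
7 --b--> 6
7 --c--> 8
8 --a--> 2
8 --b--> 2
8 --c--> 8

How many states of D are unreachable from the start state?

2

No path from 7 leads to 0, 5; the other 7 states are all reachable.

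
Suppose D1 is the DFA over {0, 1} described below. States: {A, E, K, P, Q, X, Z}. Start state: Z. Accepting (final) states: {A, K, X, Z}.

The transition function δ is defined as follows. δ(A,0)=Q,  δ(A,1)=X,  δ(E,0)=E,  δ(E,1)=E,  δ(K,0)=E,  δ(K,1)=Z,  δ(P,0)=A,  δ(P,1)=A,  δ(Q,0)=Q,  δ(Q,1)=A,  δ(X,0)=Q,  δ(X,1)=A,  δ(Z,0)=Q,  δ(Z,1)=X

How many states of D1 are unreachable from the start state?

Starting at Z and following transitions, the reachable set is {A, Q, X, Z}. That leaves E, K, P unreachable — 3 in total.

3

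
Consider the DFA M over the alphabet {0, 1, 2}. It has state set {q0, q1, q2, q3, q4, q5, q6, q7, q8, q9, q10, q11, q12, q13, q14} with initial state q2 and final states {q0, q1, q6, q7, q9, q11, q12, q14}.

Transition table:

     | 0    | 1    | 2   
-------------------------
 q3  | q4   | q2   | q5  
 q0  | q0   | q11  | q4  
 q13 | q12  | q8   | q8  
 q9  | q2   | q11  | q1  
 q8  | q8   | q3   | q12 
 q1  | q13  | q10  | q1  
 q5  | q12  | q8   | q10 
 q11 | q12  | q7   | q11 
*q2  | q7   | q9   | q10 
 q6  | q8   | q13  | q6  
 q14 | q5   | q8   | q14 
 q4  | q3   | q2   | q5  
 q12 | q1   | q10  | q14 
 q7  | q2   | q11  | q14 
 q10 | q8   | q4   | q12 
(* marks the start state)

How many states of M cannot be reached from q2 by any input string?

2

No path from q2 leads to q0, q6; the other 13 states are all reachable.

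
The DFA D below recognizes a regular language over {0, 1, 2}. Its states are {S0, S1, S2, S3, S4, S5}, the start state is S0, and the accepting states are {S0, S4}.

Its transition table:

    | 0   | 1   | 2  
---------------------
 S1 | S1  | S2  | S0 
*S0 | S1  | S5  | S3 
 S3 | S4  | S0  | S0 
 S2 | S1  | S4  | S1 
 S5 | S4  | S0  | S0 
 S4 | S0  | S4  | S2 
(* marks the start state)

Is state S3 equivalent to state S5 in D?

Yes

All states are reachable from the start state.
P0 = {S0,S4} | {S1,S2,S3,S5}.
On input 0, block {S0,S4} splits into {S0} and {S4}.
Refine {S1,S2,S3,S5} on symbol 0: members go to different blocks, giving {S1,S2} and {S3,S5}.
On input 1, block {S1,S2} splits into {S1} and {S2}.
No further refinement is possible. Final partition (5 blocks): {S0} | {S1} | {S4} | {S3,S5} | {S2}.
S3 and S5 lie in the same block of the stable partition, so they are equivalent — no string distinguishes them.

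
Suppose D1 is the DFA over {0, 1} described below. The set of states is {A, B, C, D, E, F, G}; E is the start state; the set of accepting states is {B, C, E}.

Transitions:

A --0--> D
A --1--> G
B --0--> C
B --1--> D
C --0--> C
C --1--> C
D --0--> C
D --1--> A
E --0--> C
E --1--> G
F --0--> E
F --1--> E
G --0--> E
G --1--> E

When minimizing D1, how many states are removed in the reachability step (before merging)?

No path from E leads to A, B, D, F; the other 3 states are all reachable.

4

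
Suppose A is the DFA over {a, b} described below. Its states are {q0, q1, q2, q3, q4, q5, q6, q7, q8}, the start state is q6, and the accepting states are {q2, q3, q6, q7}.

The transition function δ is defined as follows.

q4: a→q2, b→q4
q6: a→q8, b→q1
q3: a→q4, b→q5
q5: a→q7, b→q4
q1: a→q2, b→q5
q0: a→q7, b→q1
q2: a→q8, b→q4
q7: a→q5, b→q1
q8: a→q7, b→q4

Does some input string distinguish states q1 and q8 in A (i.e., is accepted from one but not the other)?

No

Reachable states from the start: {q1,q2,q4,q5,q6,q7,q8}. Unreachable: {q0,q3} — drop them.
Start with accepting vs non-accepting: {q2,q6,q7} | {q1,q4,q5,q8}.
Stable partition: {q2,q6,q7} | {q1,q4,q5,q8} — 2 equivalence classes.
q1 and q8 lie in the same block of the stable partition, so they are equivalent — no string distinguishes them.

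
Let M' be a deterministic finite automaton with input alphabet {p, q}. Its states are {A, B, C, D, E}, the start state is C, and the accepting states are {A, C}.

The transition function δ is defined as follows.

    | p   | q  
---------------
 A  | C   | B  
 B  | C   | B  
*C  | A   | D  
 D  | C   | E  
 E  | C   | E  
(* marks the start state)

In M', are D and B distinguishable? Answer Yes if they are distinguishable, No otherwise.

No

Every state is reachable, so we keep all 5.
P0 = {A,C} | {B,D,E}.
Stable partition: {A,C} | {B,D,E} — 2 equivalence classes.
D and B lie in the same block of the stable partition, so they are equivalent — no string distinguishes them.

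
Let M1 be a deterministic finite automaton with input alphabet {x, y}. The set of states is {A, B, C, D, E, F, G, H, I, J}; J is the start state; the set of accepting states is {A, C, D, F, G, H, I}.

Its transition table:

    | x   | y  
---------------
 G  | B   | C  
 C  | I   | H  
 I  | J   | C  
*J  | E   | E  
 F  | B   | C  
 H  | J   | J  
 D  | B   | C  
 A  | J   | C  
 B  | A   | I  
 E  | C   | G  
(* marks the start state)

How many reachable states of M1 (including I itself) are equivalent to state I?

2

Reachable states from the start: {A,B,C,E,G,H,I,J}. Unreachable: {D,F} — drop them.
P0 = {A,C,G,H,I} | {B,E,J}.
On input x, block {A,C,G,H,I} splits into {A,G,H,I} and {C}.
Refine {A,G,H,I} on symbol y: members go to different blocks, giving {A,G,I} and {H}.
On input x, block {B,E,J} splits into {B} and {E} and {J}.
Split {A,G,I} by δ(·,x) → {A,I} and {G}.
No further refinement is possible. Final partition (7 blocks): {A,I} | {B} | {C} | {H} | {E} | {J} | {G}.
State I belongs to the block {A,I}, which has 2 states.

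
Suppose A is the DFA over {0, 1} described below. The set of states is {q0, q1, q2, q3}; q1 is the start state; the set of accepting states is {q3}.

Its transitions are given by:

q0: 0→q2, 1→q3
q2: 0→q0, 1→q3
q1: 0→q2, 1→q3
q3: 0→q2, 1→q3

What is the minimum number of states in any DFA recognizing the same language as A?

All states are reachable from the start state.
Initial partition by acceptance: {q3} | {q0,q1,q2}.
The partition is now stable with 2 blocks: {q3} | {q0,q1,q2}.

2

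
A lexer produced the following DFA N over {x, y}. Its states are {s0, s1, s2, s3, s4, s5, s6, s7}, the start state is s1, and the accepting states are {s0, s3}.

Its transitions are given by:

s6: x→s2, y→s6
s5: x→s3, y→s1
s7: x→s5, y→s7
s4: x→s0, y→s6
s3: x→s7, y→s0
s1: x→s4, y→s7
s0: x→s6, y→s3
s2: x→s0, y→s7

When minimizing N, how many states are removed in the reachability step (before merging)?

0

Every one of the 8 states is reachable from s1.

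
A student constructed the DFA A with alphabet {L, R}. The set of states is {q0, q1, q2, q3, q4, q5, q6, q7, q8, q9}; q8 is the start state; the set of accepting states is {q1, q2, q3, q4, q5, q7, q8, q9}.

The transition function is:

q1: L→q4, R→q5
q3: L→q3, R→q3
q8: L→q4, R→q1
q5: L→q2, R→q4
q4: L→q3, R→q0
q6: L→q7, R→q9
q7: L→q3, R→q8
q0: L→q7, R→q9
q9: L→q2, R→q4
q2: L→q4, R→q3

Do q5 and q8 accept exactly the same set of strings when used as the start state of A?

Reachable states from the start: {q0,q1,q2,q3,q4,q5,q7,q8,q9}. Unreachable: {q6} — drop them.
P0 = {q1,q2,q3,q4,q5,q7,q8,q9} | {q0}.
Split {q1,q2,q3,q4,q5,q7,q8,q9} by δ(·,R) → {q1,q2,q3,q5,q7,q8,q9} and {q4}.
On input L, block {q1,q2,q3,q5,q7,q8,q9} splits into {q3,q5,q7,q9} and {q1,q2,q8}.
Refine {q3,q5,q7,q9} on symbol L: members go to different blocks, giving {q3,q7} and {q5,q9}.
Split {q3,q7} by δ(·,R) → {q3} and {q7}.
Split {q1,q2,q8} by δ(·,R) → {q1} and {q2} and {q8}.
Stable partition: {q3} | {q0} | {q4} | {q1} | {q5,q9} | {q7} | {q2} | {q8} — 8 equivalence classes.
q5 and q8 end up in different blocks, so they are distinguishable. For instance, the string 'LR' is accepted from only q5.

No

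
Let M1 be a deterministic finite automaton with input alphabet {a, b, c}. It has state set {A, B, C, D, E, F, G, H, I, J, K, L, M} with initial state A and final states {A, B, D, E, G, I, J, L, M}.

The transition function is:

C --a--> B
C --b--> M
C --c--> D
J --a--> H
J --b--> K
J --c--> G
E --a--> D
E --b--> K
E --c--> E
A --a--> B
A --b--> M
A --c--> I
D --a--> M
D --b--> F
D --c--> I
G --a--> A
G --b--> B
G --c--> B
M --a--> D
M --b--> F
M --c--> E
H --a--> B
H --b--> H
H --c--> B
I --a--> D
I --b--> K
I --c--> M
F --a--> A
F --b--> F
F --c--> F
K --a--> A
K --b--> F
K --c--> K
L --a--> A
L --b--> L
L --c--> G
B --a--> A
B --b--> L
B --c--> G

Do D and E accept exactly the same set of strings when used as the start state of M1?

Yes

First remove the unreachable states {C,H,J}; 10 states remain.
Start with accepting vs non-accepting: {A,B,D,E,G,I,L,M} | {F,K}.
On input b, block {A,B,D,E,G,I,L,M} splits into {A,B,G,L} and {D,E,I,M}.
Split {A,B,G,L} by δ(·,b) → {B,G,L} and {A}.
No further refinement is possible. Final partition (4 blocks): {B,G,L} | {F,K} | {D,E,I,M} | {A}.
D and E lie in the same block of the stable partition, so they are equivalent — no string distinguishes them.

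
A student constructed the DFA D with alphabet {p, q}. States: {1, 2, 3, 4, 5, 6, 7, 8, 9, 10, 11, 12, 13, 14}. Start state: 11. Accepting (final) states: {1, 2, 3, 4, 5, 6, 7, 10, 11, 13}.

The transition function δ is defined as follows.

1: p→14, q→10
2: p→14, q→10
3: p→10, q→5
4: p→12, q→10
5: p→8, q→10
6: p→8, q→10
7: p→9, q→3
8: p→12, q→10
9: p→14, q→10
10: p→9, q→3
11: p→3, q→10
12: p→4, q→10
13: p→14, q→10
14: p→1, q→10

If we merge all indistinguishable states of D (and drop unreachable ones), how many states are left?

7

States {2,6,7,13} cannot be reached from the start state, so discard them.
P0 = {1,3,4,5,10,11} | {8,9,12,14}.
Split {1,3,4,5,10,11} by δ(·,p) → {1,4,5,10} and {3,11}.
Refine {1,4,5,10} on symbol q: members go to different blocks, giving {1,4,5} and {10}.
Split {8,9,12,14} by δ(·,p) → {8,9} and {12,14}.
On input p, block {1,4,5} splits into {1,4} and {5}.
On input p, block {3,11} splits into {3} and {11}.
Stable partition: {1,4} | {8,9} | {3} | {10} | {12,14} | {5} | {11} — 7 equivalence classes.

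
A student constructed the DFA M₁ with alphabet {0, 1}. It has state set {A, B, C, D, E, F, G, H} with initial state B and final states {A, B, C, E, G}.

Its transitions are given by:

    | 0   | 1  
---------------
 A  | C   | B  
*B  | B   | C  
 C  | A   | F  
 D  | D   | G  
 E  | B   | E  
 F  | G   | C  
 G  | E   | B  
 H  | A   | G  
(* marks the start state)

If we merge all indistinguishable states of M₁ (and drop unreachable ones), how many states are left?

6

First remove the unreachable states {D,H}; 6 states remain.
Start with accepting vs non-accepting: {A,B,C,E,G} | {F}.
On input 1, block {A,B,C,E,G} splits into {A,B,E,G} and {C}.
Split {A,B,E,G} by δ(·,0) → {B,E,G} and {A}.
On input 1, block {B,E,G} splits into {E,G} and {B}.
Split {E,G} by δ(·,0) → {E} and {G}.
Stable partition: {E} | {F} | {C} | {A} | {B} | {G} — 6 equivalence classes.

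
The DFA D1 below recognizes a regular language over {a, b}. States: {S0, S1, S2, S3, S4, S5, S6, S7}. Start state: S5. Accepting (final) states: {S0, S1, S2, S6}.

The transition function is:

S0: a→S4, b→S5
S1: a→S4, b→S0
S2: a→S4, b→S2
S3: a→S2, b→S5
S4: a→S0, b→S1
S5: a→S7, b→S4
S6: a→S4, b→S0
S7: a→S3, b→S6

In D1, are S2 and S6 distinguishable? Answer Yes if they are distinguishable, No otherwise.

Every state is reachable, so we keep all 8.
Start with accepting vs non-accepting: {S0,S1,S2,S6} | {S3,S4,S5,S7}.
On input b, block {S0,S1,S2,S6} splits into {S1,S2,S6} and {S0}.
Split {S1,S2,S6} by δ(·,b) → {S1,S6} and {S2}.
Split {S3,S4,S5,S7} by δ(·,a) → {S5,S7} and {S3} and {S4}.
Refine {S5,S7} on symbol a: members go to different blocks, giving {S5} and {S7}.
Stable partition: {S1,S6} | {S5} | {S0} | {S2} | {S3} | {S4} | {S7} — 7 equivalence classes.
S2 and S6 end up in different blocks, so they are distinguishable. For instance, the string 'bb' is accepted from only S2.

Yes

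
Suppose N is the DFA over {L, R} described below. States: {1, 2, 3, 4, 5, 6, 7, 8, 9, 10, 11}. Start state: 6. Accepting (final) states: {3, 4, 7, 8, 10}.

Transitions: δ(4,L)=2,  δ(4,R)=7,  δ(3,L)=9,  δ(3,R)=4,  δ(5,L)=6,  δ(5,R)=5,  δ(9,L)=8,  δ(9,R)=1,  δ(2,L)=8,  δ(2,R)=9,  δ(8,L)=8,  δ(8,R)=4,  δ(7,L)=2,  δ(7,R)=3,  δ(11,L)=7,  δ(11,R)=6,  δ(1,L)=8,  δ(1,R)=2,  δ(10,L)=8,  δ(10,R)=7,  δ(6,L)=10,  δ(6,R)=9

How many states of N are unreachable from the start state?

No path from 6 leads to 5, 11; the other 9 states are all reachable.

2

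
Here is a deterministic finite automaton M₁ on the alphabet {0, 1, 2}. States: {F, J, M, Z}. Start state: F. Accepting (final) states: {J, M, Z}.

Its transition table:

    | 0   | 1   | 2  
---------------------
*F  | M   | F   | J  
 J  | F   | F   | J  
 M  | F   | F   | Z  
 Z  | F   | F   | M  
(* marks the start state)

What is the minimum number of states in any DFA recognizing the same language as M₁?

All states are reachable from the start state.
Initial partition by acceptance: {J,M,Z} | {F}.
The partition is now stable with 2 blocks: {J,M,Z} | {F}.

2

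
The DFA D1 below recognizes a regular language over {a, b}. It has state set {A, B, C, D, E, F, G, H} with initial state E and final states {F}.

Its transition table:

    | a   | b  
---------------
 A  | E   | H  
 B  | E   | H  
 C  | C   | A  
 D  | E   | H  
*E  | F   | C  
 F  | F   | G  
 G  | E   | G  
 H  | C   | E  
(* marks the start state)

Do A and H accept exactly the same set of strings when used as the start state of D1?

Reachable states from the start: {A,C,E,F,G,H}. Unreachable: {B,D} — drop them.
Initial partition by acceptance: {F} | {A,C,E,G,H}.
Split {A,C,E,G,H} by δ(·,a) → {A,C,G,H} and {E}.
Split {A,C,G,H} by δ(·,a) → {A,G} and {C,H}.
On input b, block {A,G} splits into {A} and {G}.
Split {C,H} by δ(·,b) → {C} and {H}.
Stable partition: {F} | {A} | {E} | {C} | {G} | {H} — 6 equivalence classes.
A and H end up in different blocks, so they are distinguishable. For instance, the string 'aa' is accepted from only A.

No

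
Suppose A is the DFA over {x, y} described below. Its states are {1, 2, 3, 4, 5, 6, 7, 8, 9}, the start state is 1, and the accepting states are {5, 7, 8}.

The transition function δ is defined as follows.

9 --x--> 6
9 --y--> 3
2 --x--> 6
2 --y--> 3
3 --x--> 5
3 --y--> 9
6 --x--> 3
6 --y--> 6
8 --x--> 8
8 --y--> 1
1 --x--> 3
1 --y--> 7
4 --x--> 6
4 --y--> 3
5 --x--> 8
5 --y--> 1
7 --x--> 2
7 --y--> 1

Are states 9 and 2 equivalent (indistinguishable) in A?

Reachable states from the start: {1,2,3,5,6,7,8,9}. Unreachable: {4} — drop them.
Start with accepting vs non-accepting: {5,7,8} | {1,2,3,6,9}.
Split {5,7,8} by δ(·,x) → {5,8} and {7}.
Split {1,2,3,6,9} by δ(·,x) → {1,2,6,9} and {3}.
On input x, block {1,2,6,9} splits into {1,6} and {2,9}.
Refine {1,6} on symbol y: members go to different blocks, giving {1} and {6}.
The partition is now stable with 6 blocks: {5,8} | {1} | {7} | {3} | {2,9} | {6}.
9 and 2 lie in the same block of the stable partition, so they are equivalent — no string distinguishes them.

Yes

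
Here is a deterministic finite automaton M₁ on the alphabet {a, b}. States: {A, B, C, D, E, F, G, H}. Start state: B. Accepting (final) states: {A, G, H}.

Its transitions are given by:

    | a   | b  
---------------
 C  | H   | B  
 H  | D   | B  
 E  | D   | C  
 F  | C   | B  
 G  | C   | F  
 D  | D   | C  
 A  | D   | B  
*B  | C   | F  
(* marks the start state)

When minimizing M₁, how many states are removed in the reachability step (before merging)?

BFS from B reaches {B, C, D, F, H}; the 3 state(s) A, E, G are never visited.

3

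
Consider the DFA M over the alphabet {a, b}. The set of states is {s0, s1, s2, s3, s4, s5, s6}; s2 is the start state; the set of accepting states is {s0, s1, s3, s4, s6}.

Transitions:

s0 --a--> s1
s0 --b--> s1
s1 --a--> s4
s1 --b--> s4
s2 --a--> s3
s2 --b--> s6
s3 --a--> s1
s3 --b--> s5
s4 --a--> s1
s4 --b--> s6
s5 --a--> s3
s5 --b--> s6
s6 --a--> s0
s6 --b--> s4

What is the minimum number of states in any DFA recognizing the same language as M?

3

Every state is reachable, so we keep all 7.
Start with accepting vs non-accepting: {s0,s1,s3,s4,s6} | {s2,s5}.
Refine {s0,s1,s3,s4,s6} on symbol b: members go to different blocks, giving {s0,s1,s4,s6} and {s3}.
The partition is now stable with 3 blocks: {s0,s1,s4,s6} | {s2,s5} | {s3}.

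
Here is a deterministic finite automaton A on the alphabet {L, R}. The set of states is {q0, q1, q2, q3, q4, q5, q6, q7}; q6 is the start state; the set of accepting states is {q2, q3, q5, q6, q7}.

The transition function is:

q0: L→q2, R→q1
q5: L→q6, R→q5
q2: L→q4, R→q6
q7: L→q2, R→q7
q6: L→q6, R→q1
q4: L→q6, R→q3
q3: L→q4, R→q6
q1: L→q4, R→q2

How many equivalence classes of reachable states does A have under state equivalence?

States {q0,q5,q7} cannot be reached from the start state, so discard them.
Start with accepting vs non-accepting: {q2,q3,q6} | {q1,q4}.
Refine {q2,q3,q6} on symbol L: members go to different blocks, giving {q2,q3} and {q6}.
Split {q1,q4} by δ(·,L) → {q1} and {q4}.
The partition is now stable with 4 blocks: {q2,q3} | {q1} | {q6} | {q4}.

4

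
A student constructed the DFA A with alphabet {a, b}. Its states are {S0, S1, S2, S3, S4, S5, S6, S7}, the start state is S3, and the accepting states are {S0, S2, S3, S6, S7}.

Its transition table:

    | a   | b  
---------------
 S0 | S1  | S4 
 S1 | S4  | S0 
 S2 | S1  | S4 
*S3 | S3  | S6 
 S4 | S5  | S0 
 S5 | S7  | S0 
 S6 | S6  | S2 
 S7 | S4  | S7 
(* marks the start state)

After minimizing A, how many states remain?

Initial partition by acceptance: {S0,S2,S3,S6,S7} | {S1,S4,S5}.
Split {S0,S2,S3,S6,S7} by δ(·,a) → {S0,S2,S7} and {S3,S6}.
On input b, block {S0,S2,S7} splits into {S0,S2} and {S7}.
Refine {S1,S4,S5} on symbol a: members go to different blocks, giving {S1,S4} and {S5}.
Split {S1,S4} by δ(·,a) → {S1} and {S4}.
Refine {S3,S6} on symbol b: members go to different blocks, giving {S3} and {S6}.
Stable partition: {S0,S2} | {S1} | {S3} | {S7} | {S5} | {S4} | {S6} — 7 equivalence classes.

7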